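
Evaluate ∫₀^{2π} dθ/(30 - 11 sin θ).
Call the integral J. The integrand is 2π-periodic and we integrate over a full period, so shifting θ does not change the value (θ → θ + π/2 turns sin θ into cos θ; θ → θ + π flips the sign of the trig term). Hence
  J = ∫₀^{2π} dθ/(30 + 11 cos θ).
Put z = e^{iθ}: then cos θ = (z + 1/z)/2, dθ = dz/(iz), and z runs once counterclockwise around |z| = 1:
  J = ∮_{|z|=1} 1/(30 + 11*(z + 1/z)/2) · dz/(iz) = (2/i) ∮_{|z|=1} dz/(11*z^2 + 60*z + 11).
The roots of 11*z^2 + 60*z + 11 are z = (-30 ± sqrt(30^2 - 11^2))/11, with sqrt(779) = sqrt(779); their product is 1, so only z₊ = -30/11 + sqrt(779)/11 lies inside the unit circle (z₋ = -30/11 - sqrt(779)/11 lies outside).
z₊ is a simple zero of q(z) = 11*z^2 + 60*z + 11, so Res(1/q, z₊) = 1/q'(z₊) with q'(z) = 22*z + 60; and q'(z₊) = 11*(z₊ - z₋) = 2*sqrt(779).
Therefore J = (2/i) · 2πi · 1/(2*sqrt(779)) = 2*pi/(sqrt(779)) = 2*sqrt(779)*pi/779

Final answer: 2*sqrt(779)*pi/779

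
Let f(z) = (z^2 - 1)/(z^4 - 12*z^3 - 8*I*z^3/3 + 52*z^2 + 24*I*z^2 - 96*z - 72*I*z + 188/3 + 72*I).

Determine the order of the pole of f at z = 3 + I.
3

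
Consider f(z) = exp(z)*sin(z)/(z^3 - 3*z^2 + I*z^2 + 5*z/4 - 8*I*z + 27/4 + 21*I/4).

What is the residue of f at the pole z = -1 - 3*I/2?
(-26/425 + 32*I/425)*exp(-1 - 3*I/2)*sin(1 + 3*I/2)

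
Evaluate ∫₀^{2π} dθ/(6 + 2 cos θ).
Let J = ∫₀^{2π} dθ/(6 + 2 cos θ).
Put z = e^{iθ}: then cos θ = (z + 1/z)/2, dθ = dz/(iz), and z runs once counterclockwise around |z| = 1:
  J = ∮_{|z|=1} 1/(6 + 2*(z + 1/z)/2) · dz/(iz) = (2/i) ∮_{|z|=1} dz/(2*z^2 + 12*z + 2).
The roots of 2*z^2 + 12*z + 2 are z = (-6 ± sqrt(6^2 - 2^2))/2, with sqrt(32) = 4*sqrt(2); their product is 1, so only z₊ = -3 + 2*sqrt(2) lies inside the unit circle (z₋ = -3 - 2*sqrt(2) lies outside).
z₊ is a simple zero of q(z) = 2*z^2 + 12*z + 2, so Res(1/q, z₊) = 1/q'(z₊) with q'(z) = 4*z + 12; and q'(z₊) = 2*(z₊ - z₋) = 8*sqrt(2).
Therefore J = (2/i) · 2πi · 1/(8*sqrt(2)) = 2*pi/(4*sqrt(2)) = sqrt(2)*pi/4

Final answer: sqrt(2)*pi/4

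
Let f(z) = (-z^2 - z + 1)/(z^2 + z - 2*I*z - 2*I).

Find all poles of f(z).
The singularities of f are the zeros of the denominator. Factoring,
  z^2 + z - 2*I*z - 2*I = (z - 2*I)*(z + 1)
so the candidates are z = 2*I, z = -1.

Check the numerator P(z) = -z^2 - z + 1 at each one:
  P(2*I) = 5 - 2*I ≠ 0, so z = 2*I is a (simple) pole.
  P(-1) = 1 ≠ 0, so z = -1 is a (simple) pole.

Poles of f: {-1, 2*I}

Final answer: {-1, 2*I}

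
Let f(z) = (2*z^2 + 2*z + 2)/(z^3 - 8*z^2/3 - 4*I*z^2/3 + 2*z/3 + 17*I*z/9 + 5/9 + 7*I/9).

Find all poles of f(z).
{-1/3, 1 + I, 2 + I/3}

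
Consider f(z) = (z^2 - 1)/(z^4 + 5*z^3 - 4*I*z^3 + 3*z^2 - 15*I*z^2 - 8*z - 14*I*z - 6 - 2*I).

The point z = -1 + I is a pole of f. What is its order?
Factor the denominator:
  z^4 + 5*z^3 - 4*I*z^3 + 3*z^2 - 15*I*z^2 - 8*z - 14*I*z - 6 - 2*I = (z + 1 - I)^3*(z + 2 - I)

The numerator P(z) = z^2 - 1 has P(-1 + I) = -1 - 2*I ≠ 0, so no factor of (z + 1 - I) cancels.
Near z = -1 + I we can therefore write f(z) = g(z)/(z + 1 - I)^3 with g analytic at -1 + I and g(-1 + I) ≠ 0 (g is the numerator divided by the remaining denominator factors).

Hence z = -1 + I is a pole of order 3.

Final answer: 3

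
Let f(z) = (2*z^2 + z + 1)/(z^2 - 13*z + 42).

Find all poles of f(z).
{6, 7}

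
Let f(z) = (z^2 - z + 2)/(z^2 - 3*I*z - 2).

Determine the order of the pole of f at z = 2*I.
1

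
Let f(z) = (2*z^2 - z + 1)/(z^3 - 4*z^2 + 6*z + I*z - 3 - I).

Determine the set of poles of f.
The singularities of f are the zeros of the denominator. Factoring,
  z^3 - 4*z^2 + 6*z + I*z - 3 - I = (z - 1 - I)*(z - 2 + I)*(z - 1)
so the candidates are z = 1 + I, z = 2 - I, z = 1.

Check the numerator P(z) = 2*z^2 - z + 1 at each one:
  P(1 + I) = 3*I ≠ 0, so z = 1 + I is a (simple) pole.
  P(2 - I) = 5 - 7*I ≠ 0, so z = 2 - I is a (simple) pole.
  P(1) = 2 ≠ 0, so z = 1 is a (simple) pole.

Poles of f: {1, 1 + I, 2 - I}

Final answer: {1, 1 + I, 2 - I}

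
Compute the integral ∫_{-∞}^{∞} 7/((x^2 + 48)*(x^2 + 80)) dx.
Let f(z) = 7/((z^2 + 48)*(z^2 + 80)). The denominator has no real zeros and deg Q - deg P = 4 ≥ 2, so the integral of f over the upper semicircle |z| = R tends to 0 as R → ∞. Closing the contour in the upper half-plane,
  ∫_{-∞}^{∞} f(x) dx = 2πi · Σ Res(f, z_k)  over the poles with Im z_k > 0.

Zeros of the denominator: z^2 + 48 = 0 gives z = ±4*sqrt(3)*I; z^2 + 80 = 0 gives z = ±4*sqrt(5)*I.
Upper half-plane: z = 4*sqrt(3)*I, z = 4*sqrt(5)*I (simple).

Each pole is a simple zero of Q(z) = z^4 + 128*z^2 + 3840, so Res(f, z₀) = P(z₀)/Q'(z₀) with P(z) = 7, Q'(z) = 4*z^3 + 256*z:
  Res(f, 4*sqrt(3)*I) = (7)/(256*sqrt(3)*I) = -7*sqrt(3)*I/768
  Res(f, 4*sqrt(5)*I) = (7)/(-256*sqrt(5)*I) = 7*sqrt(5)*I/1280

Sum of residues: 7*I*(-5*sqrt(3) + 3*sqrt(5))/3840
∫_{-∞}^{∞} f(x) dx = 2πi · (7*I*(-5*sqrt(3) + 3*sqrt(5))/3840) = 7*pi*(-3*sqrt(5) + 5*sqrt(3))/1920

Final answer: 7*pi*(-3*sqrt(5) + 5*sqrt(3))/1920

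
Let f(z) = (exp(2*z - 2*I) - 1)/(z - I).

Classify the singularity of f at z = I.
removable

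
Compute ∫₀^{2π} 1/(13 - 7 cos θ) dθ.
Call the integral J. The integrand is 2π-periodic and we integrate over a full period, so shifting θ does not change the value (θ → θ + π flips the sign of the trig term). Hence
  J = ∫₀^{2π} dθ/(13 + 7 cos θ).
Put z = e^{iθ}: then cos θ = (z + 1/z)/2, dθ = dz/(iz), and z runs once counterclockwise around |z| = 1:
  J = ∮_{|z|=1} 1/(13 + 7*(z + 1/z)/2) · dz/(iz) = (2/i) ∮_{|z|=1} dz/(7*z^2 + 26*z + 7).
The roots of 7*z^2 + 26*z + 7 are z = (-13 ± sqrt(13^2 - 7^2))/7, with sqrt(120) = 2*sqrt(30); their product is 1, so only z₊ = -13/7 + 2*sqrt(30)/7 lies inside the unit circle (z₋ = -13/7 - 2*sqrt(30)/7 lies outside).
z₊ is a simple zero of q(z) = 7*z^2 + 26*z + 7, so Res(1/q, z₊) = 1/q'(z₊) with q'(z) = 14*z + 26; and q'(z₊) = 7*(z₊ - z₋) = 4*sqrt(30).
Therefore J = (2/i) · 2πi · 1/(4*sqrt(30)) = 2*pi/(2*sqrt(30)) = sqrt(30)*pi/30

Final answer: sqrt(30)*pi/30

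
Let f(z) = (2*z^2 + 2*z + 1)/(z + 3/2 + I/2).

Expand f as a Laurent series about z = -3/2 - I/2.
(2 + 2*I)/(z + 3/2 + I/2) - 4 - 2*I + 2*(z + 3/2 + I/2)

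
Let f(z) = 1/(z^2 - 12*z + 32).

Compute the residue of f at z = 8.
Write f(z) = P(z)/Q(z) with P(z) = 1 and Q(z) = z^2 - 12*z + 32.
The denominator factors as Q(z) = (z - 4)*(z - 8), so z = 8 is a simple zero of Q and P is analytic there; z = 8 is therefore a simple pole and
  Res(f, z₀) = P(z₀)/Q'(z₀).

Q'(z) = 2*z - 12, so Q'(8) = 4.
P(8) = 1.

Res(f, 8) = (1)/(4) = 1/4

Final answer: 1/4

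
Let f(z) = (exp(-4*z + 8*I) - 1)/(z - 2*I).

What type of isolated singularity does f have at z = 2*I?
removable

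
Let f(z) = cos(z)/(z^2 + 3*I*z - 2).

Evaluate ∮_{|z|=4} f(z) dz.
By the residue theorem, ∮_C f(z) dz = 2πi · (sum of the residues of f at the poles inside |z| = 4).

The denominator factors as (z + 2*I)*(z + I), so the singularities of f are simple poles at z = -2*I, z = -I.
  |-2*I|² = 4 < 16 = 4², so this pole is inside the contour.
  |-I|² = 1 < 16 = 4², so this pole is inside the contour.

With P(z) = cos(z) and Q(z) = z^2 + 3*I*z - 2, each pole is simple, so Res(f, z₀) = P(z₀)/Q'(z₀) with Q'(z) = 2*z + 3*I.
  Res(f, -2*I) = P(-2*I)/Q'(-2*I) = (cosh(2))/(-I) = I*cosh(2)
  Res(f, -I) = P(-I)/Q'(-I) = (cosh(1))/(I) = -I*cosh(1)

Sum of residues inside C: -I*cosh(1) + I*cosh(2)
∮_C f(z) dz = 2πi · (-I*cosh(1) + I*cosh(2)) = -2*pi*cosh(2) + 2*pi*cosh(1)

Final answer: -2*pi*cosh(2) + 2*pi*cosh(1)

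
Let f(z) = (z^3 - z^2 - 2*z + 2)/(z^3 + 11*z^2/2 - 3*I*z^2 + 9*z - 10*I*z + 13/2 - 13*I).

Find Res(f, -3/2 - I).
-97/370 + 143*I/185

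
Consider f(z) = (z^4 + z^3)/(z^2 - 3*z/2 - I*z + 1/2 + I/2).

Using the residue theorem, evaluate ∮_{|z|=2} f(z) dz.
By the residue theorem, ∮_C f(z) dz = 2πi · (sum of the residues of f at the poles inside |z| = 2).

The denominator factors as (z - 1 - I)*(z - 1/2), so the singularities of f are simple poles at z = 1 + I, z = 1/2.
  |1 + I|² = 2 < 4 = 2², so this pole is inside the contour.
  |1/2|² = 1/4 < 4 = 2², so this pole is inside the contour.

With P(z) = z^4 + z^3 and Q(z) = z^2 - 3*z/2 - I*z + 1/2 + I/2, each pole is simple, so Res(f, z₀) = P(z₀)/Q'(z₀) with Q'(z) = 2*z - 3/2 - I.
  Res(f, 1 + I) = P(1 + I)/Q'(1 + I) = (-6 + 2*I)/(1/2 + I) = -4/5 + 28*I/5
  Res(f, 1/2) = P(1/2)/Q'(1/2) = (3/16)/(-1/2 - I) = -3/40 + 3*I/20

Sum of residues inside C: -7/8 + 23*I/4
∮_C f(z) dz = 2πi · (-7/8 + 23*I/4) = pi*(-23/2 - 7*I/4)

Final answer: pi*(-23/2 - 7*I/4)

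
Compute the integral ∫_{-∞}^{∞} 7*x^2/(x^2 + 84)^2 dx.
sqrt(21)*pi/12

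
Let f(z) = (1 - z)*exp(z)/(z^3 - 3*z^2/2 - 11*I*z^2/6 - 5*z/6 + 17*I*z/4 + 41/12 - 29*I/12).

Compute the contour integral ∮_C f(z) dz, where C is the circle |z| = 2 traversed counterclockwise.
pi*(5442/21473 - 3006*I/21473)*exp(3/2 - 2*I/3) + pi*(-48/1853 - 1032*I/1853)*exp(1 + I) + pi*(-762/3349 + 2334*I/3349)*exp(-1 + 3*I/2)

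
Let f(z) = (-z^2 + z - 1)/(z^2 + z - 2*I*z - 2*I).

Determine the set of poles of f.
The singularities of f are the zeros of the denominator. Factoring,
  z^2 + z - 2*I*z - 2*I = (z - 2*I)*(z + 1)
so the candidates are z = 2*I, z = -1.

Check the numerator P(z) = -z^2 + z - 1 at each one:
  P(2*I) = 3 + 2*I ≠ 0, so z = 2*I is a (simple) pole.
  P(-1) = -3 ≠ 0, so z = -1 is a (simple) pole.

Poles of f: {-1, 2*I}

Final answer: {-1, 2*I}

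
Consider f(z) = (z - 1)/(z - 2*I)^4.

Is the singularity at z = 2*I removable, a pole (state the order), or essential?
Write f(z) = g(z)/(z - 2*I)^4 with g(z) = z - 1.
g is entire and g(2*I) = -1 + 2*I ≠ 0, so no factor of (z - 2*I) cancels: the Laurent expansion of f about z = 2*I starts at the power -4, i.e. lim_{z→z₀} (z - z₀)^4 f(z) = -1 + 2*I is finite and nonzero.
So z = 2*I is a pole of order 4.

Final answer: pole of order 4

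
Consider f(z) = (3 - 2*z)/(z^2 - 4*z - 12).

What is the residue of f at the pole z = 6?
-9/8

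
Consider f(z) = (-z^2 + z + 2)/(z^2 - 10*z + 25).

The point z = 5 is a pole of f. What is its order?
2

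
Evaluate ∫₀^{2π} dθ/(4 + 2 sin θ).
sqrt(3)*pi/3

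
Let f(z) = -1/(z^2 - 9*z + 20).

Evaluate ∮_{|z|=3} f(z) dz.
By the residue theorem, ∮_C f(z) dz = 2πi · (sum of the residues of f at the poles inside |z| = 3).

The denominator factors as (z - 4)*(z - 5), so the singularities of f are simple poles at z = 4, z = 5.
  |4|² = 16 > 9 = 3², so this pole is outside the contour.
  |5|² = 25 > 9 = 3², so this pole is outside the contour.

No pole lies inside the contour, so f is analytic on and inside C and the integral is 0 (Cauchy's theorem).

Final answer: 0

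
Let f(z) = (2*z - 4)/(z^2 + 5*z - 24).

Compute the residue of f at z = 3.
Write f(z) = P(z)/Q(z) with P(z) = 2*z - 4 and Q(z) = z^2 + 5*z - 24.
The denominator factors as Q(z) = (z + 8)*(z - 3), so z = 3 is a simple zero of Q and P is analytic there; z = 3 is therefore a simple pole and
  Res(f, z₀) = P(z₀)/Q'(z₀).

Q'(z) = 2*z + 5, so Q'(3) = 11.
P(3) = 2.

Res(f, 3) = (2)/(11) = 2/11

Final answer: 2/11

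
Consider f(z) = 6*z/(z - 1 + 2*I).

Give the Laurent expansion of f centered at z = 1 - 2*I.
Put w = z - (1 - 2*I), i.e. z = w + 1 - 2*I. The denominator is w, so it suffices to rewrite the numerator in powers of w.

P(z) = 6*z
P(w + 1 - 2*I) = 6 - 12*I + 6*w

Dividing each term by w:
  f = (6 - 12*I)/w + 6

Substituting back w = z - 1 + 2*I:
  f(z) = (6 - 12*I)/(z - 1 + 2*I) + 6

The series is finite because the numerator is a polynomial; the negative powers form the principal part, and the coefficient of 1/(z - 1 + 2*I) gives Res(f, 1 - 2*I) = 6 - 12*I.

Final answer: (6 - 12*I)/(z - 1 + 2*I) + 6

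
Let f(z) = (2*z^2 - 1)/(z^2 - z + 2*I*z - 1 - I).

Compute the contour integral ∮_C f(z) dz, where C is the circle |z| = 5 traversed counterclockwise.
By the residue theorem, ∮_C f(z) dz = 2πi · (sum of the residues of f at the poles inside |z| = 5).

The denominator factors as (z - 1 + I)*(z + I), so the singularities of f are simple poles at z = 1 - I, z = -I.
  |1 - I|² = 2 < 25 = 5², so this pole is inside the contour.
  |-I|² = 1 < 25 = 5², so this pole is inside the contour.

With P(z) = 2*z^2 - 1 and Q(z) = z^2 - z + 2*I*z - 1 - I, each pole is simple, so Res(f, z₀) = P(z₀)/Q'(z₀) with Q'(z) = 2*z - 1 + 2*I.
  Res(f, 1 - I) = P(1 - I)/Q'(1 - I) = (-1 - 4*I)/(1) = -1 - 4*I
  Res(f, -I) = P(-I)/Q'(-I) = (-3)/(-1) = 3

Sum of residues inside C: 2 - 4*I
∮_C f(z) dz = 2πi · (2 - 4*I) = pi*(8 + 4*I)

Final answer: pi*(8 + 4*I)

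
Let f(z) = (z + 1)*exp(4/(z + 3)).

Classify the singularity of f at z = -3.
Let u = z + 3. Then
  e^(4/u) = Σ_{k≥0} (4)^k/(k!·u^k) = 1 + 4/u + 8/u^2 + 32/(3*u^3) + ...
which has infinitely many negative powers of u, so exp(4/(z + 3)) has an essential singularity at z = -3.
The extra factor z + 1 is a nonzero polynomial; if the product had at most a pole at z = -3, dividing by that polynomial would leave exp(4/(z + 3)) with at most a pole too — contradiction. (Equivalently, the product's Laurent series still has infinitely many negative powers.)
So the singularity is essential.

Final answer: essential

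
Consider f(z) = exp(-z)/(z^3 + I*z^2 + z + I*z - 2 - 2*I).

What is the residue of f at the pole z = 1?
Write f(z) = P(z)/Q(z) with P(z) = exp(-z) and Q(z) = z^3 + I*z^2 + z + I*z - 2 - 2*I.
The denominator factors as Q(z) = (z + 2*I)*(z + 1 - I)*(z - 1), so z = 1 is a simple zero of Q and P is analytic there; z = 1 is therefore a simple pole and
  Res(f, z₀) = P(z₀)/Q'(z₀).

Q'(z) = 3*z^2 + 2*I*z + 1 + I, so Q'(1) = 4 + 3*I.
P(1) = exp(-1).

Res(f, 1) = (exp(-1))/(4 + 3*I) = (4/25 - 3*I/25)*exp(-1)

Final answer: (4/25 - 3*I/25)*exp(-1)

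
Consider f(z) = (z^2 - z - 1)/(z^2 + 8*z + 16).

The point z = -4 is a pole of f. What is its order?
Factor the denominator:
  z^2 + 8*z + 16 = (z + 4)^2

The numerator P(z) = z^2 - z - 1 has P(-4) = 19 ≠ 0, so no factor of (z + 4) cancels.
Near z = -4 we can therefore write f(z) = g(z)/(z + 4)^2 with g analytic at -4 and g(-4) ≠ 0 (g is just the numerator).

Hence z = -4 is a pole of order 2.

Final answer: 2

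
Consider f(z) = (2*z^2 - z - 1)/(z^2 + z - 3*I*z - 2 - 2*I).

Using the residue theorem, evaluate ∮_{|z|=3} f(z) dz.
pi*(-12 - 6*I)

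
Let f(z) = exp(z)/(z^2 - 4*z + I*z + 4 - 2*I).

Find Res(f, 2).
-I*exp(2)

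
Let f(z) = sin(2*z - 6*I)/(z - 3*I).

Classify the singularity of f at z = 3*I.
removable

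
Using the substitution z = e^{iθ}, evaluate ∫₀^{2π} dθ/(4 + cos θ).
2*sqrt(15)*pi/15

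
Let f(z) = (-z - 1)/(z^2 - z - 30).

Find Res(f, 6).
Write f(z) = P(z)/Q(z) with P(z) = -z - 1 and Q(z) = z^2 - z - 30.
The denominator factors as Q(z) = (z - 6)*(z + 5), so z = 6 is a simple zero of Q and P is analytic there; z = 6 is therefore a simple pole and
  Res(f, z₀) = P(z₀)/Q'(z₀).

Q'(z) = 2*z - 1, so Q'(6) = 11.
P(6) = -7.

Res(f, 6) = (-7)/(11) = -7/11

Final answer: -7/11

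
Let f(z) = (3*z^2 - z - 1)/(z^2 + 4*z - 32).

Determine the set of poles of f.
The singularities of f are the zeros of the denominator. Factoring,
  z^2 + 4*z - 32 = (z + 8)*(z - 4)
so the candidates are z = -8, z = 4.

Check the numerator P(z) = 3*z^2 - z - 1 at each one:
  P(-8) = 199 ≠ 0, so z = -8 is a (simple) pole.
  P(4) = 43 ≠ 0, so z = 4 is a (simple) pole.

Poles of f: {-8, 4}

Final answer: {-8, 4}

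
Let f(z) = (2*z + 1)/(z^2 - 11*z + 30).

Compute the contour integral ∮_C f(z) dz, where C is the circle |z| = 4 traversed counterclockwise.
0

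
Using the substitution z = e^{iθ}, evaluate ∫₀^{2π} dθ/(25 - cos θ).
Call the integral J. The integrand is 2π-periodic and we integrate over a full period, so shifting θ does not change the value (θ → θ + π flips the sign of the trig term). Hence
  J = ∫₀^{2π} dθ/(25 + cos θ).
Put z = e^{iθ}: then cos θ = (z + 1/z)/2, dθ = dz/(iz), and z runs once counterclockwise around |z| = 1:
  J = ∮_{|z|=1} 1/(25 + (z + 1/z)/2) · dz/(iz) = (2/i) ∮_{|z|=1} dz/(z^2 + 50*z + 1).
The roots of z^2 + 50*z + 1 are z = (-25 ± sqrt(25^2 - 1^2)), with sqrt(624) = 4*sqrt(39); their product is 1, so only z₊ = -25 + 4*sqrt(39) lies inside the unit circle (z₋ = -25 - 4*sqrt(39) lies outside).
z₊ is a simple zero of q(z) = z^2 + 50*z + 1, so Res(1/q, z₊) = 1/q'(z₊) with q'(z) = 2*z + 50; and q'(z₊) = (z₊ - z₋) = 8*sqrt(39).
Therefore J = (2/i) · 2πi · 1/(8*sqrt(39)) = 2*pi/(4*sqrt(39)) = sqrt(39)*pi/78

Final answer: sqrt(39)*pi/78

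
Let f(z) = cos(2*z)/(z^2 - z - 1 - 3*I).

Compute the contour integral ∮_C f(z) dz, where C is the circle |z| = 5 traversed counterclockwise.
By the residue theorem, ∮_C f(z) dz = 2πi · (sum of the residues of f at the poles inside |z| = 5).

The denominator factors as (z - 2 - I)*(z + 1 + I), so the singularities of f are simple poles at z = 2 + I, z = -1 - I.
  |2 + I|² = 5 < 25 = 5², so this pole is inside the contour.
  |-1 - I|² = 2 < 25 = 5², so this pole is inside the contour.

With P(z) = cos(2*z) and Q(z) = z^2 - z - 1 - 3*I, each pole is simple, so Res(f, z₀) = P(z₀)/Q'(z₀) with Q'(z) = 2*z - 1.
  Res(f, 2 + I) = P(2 + I)/Q'(2 + I) = (cos(4 + 2*I))/(3 + 2*I) = (3/13 - 2*I/13)*cos(4 + 2*I)
  Res(f, -1 - I) = P(-1 - I)/Q'(-1 - I) = (cos(2 + 2*I))/(-3 - 2*I) = (-3/13 + 2*I/13)*cos(2 + 2*I)

Sum of residues inside C: (-3/13 + 2*I/13)*cos(2 + 2*I) + (3/13 - 2*I/13)*cos(4 + 2*I)
∮_C f(z) dz = 2πi · ((-3/13 + 2*I/13)*cos(2 + 2*I) + (3/13 - 2*I/13)*cos(4 + 2*I)) = pi*(4/13 + 6*I/13)*cos(4 + 2*I) + pi*(-4/13 - 6*I/13)*cos(2 + 2*I)

Final answer: pi*(4/13 + 6*I/13)*cos(4 + 2*I) + pi*(-4/13 - 6*I/13)*cos(2 + 2*I)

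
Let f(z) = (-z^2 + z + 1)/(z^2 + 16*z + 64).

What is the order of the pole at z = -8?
Factor the denominator:
  z^2 + 16*z + 64 = (z + 8)^2

The numerator P(z) = -z^2 + z + 1 has P(-8) = -71 ≠ 0, so no factor of (z + 8) cancels.
Near z = -8 we can therefore write f(z) = g(z)/(z + 8)^2 with g analytic at -8 and g(-8) ≠ 0 (g is just the numerator).

Hence z = -8 is a pole of order 2.

Final answer: 2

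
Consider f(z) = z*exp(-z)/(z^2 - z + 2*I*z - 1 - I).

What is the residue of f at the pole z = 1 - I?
Write f(z) = P(z)/Q(z) with P(z) = z*exp(-z) and Q(z) = z^2 - z + 2*I*z - 1 - I.
The denominator factors as Q(z) = (z + I)*(z - 1 + I), so z = 1 - I is a simple zero of Q and P is analytic there; z = 1 - I is therefore a simple pole and
  Res(f, z₀) = P(z₀)/Q'(z₀).

Q'(z) = 2*z - 1 + 2*I, so Q'(1 - I) = 1.
P(1 - I) = (1 - I)*exp(-1 + I).

Res(f, 1 - I) = ((1 - I)*exp(-1 + I))/(1) = (1 - I)*exp(-1 + I)

Final answer: (1 - I)*exp(-1 + I)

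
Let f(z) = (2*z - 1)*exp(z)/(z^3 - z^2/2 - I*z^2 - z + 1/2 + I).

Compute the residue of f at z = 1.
Write f(z) = P(z)/Q(z) with P(z) = (2*z - 1)*exp(z) and Q(z) = z^3 - z^2/2 - I*z^2 - z + 1/2 + I.
The denominator factors as Q(z) = (z - 1/2 - I)*(z + 1)*(z - 1), so z = 1 is a simple zero of Q and P is analytic there; z = 1 is therefore a simple pole and
  Res(f, z₀) = P(z₀)/Q'(z₀).

Q'(z) = 3*z^2 - z - 2*I*z - 1, so Q'(1) = 1 - 2*I.
P(1) = exp(1).

Res(f, 1) = (exp(1))/(1 - 2*I) = exp(1)*(1/5 + 2*I/5)

Final answer: exp(1)*(1/5 + 2*I/5)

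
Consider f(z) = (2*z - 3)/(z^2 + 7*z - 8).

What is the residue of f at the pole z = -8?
Write f(z) = P(z)/Q(z) with P(z) = 2*z - 3 and Q(z) = z^2 + 7*z - 8.
The denominator factors as Q(z) = (z + 8)*(z - 1), so z = -8 is a simple zero of Q and P is analytic there; z = -8 is therefore a simple pole and
  Res(f, z₀) = P(z₀)/Q'(z₀).

Q'(z) = 2*z + 7, so Q'(-8) = -9.
P(-8) = -19.

Res(f, -8) = (-19)/(-9) = 19/9

Final answer: 19/9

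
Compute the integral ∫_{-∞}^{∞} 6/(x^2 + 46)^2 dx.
Let f(z) = 6/(z^2 + 46)^2. The denominator has no real zeros and deg Q - deg P = 4 ≥ 2, so the integral of f over the upper semicircle |z| = R tends to 0 as R → ∞. Closing the contour in the upper half-plane,
  ∫_{-∞}^{∞} f(x) dx = 2πi · Σ Res(f, z_k)  over the poles with Im z_k > 0.

Zeros of the denominator: z^2 + 46 = 0 gives z = ±sqrt(46)*I.
Upper half-plane: z = sqrt(46)*I (a pole of order 2).

Write f(z) = g(z)/(z - sqrt(46)*I)^2 with g(z) = 6/(z + sqrt(46)*I)^2. For a double pole, Res(f, z₀) = g'(z₀):
  g'(z) = -12/(z + sqrt(46)*I)^3
  Res(f, sqrt(46)*I) = g'(sqrt(46)*I) = -3*sqrt(46)*I/4232

∫_{-∞}^{∞} f(x) dx = 2πi · (-3*sqrt(46)*I/4232) = 3*sqrt(46)*pi/2116

Final answer: 3*sqrt(46)*pi/2116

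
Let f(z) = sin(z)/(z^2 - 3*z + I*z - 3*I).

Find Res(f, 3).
Write f(z) = P(z)/Q(z) with P(z) = sin(z) and Q(z) = z^2 - 3*z + I*z - 3*I.
The denominator factors as Q(z) = (z - 3)*(z + I), so z = 3 is a simple zero of Q and P is analytic there; z = 3 is therefore a simple pole and
  Res(f, z₀) = P(z₀)/Q'(z₀).

Q'(z) = 2*z - 3 + I, so Q'(3) = 3 + I.
P(3) = sin(3).

Res(f, 3) = (sin(3))/(3 + I) = (3/10 - I/10)*sin(3)

Final answer: (3/10 - I/10)*sin(3)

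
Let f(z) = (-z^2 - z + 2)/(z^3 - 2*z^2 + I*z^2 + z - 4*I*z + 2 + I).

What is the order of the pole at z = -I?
2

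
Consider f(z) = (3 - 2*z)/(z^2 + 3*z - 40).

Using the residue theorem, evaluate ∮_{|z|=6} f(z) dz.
-14*I*pi/13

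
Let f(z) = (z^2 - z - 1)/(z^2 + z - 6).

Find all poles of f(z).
The singularities of f are the zeros of the denominator. Factoring,
  z^2 + z - 6 = (z - 2)*(z + 3)
so the candidates are z = 2, z = -3.

Check the numerator P(z) = z^2 - z - 1 at each one:
  P(2) = 1 ≠ 0, so z = 2 is a (simple) pole.
  P(-3) = 11 ≠ 0, so z = -3 is a (simple) pole.

Poles of f: {-3, 2}

Final answer: {-3, 2}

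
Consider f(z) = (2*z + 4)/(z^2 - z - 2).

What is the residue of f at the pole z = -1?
Write f(z) = P(z)/Q(z) with P(z) = 2*z + 4 and Q(z) = z^2 - z - 2.
The denominator factors as Q(z) = (z - 2)*(z + 1), so z = -1 is a simple zero of Q and P is analytic there; z = -1 is therefore a simple pole and
  Res(f, z₀) = P(z₀)/Q'(z₀).

Q'(z) = 2*z - 1, so Q'(-1) = -3.
P(-1) = 2.

Res(f, -1) = (2)/(-3) = -2/3

Final answer: -2/3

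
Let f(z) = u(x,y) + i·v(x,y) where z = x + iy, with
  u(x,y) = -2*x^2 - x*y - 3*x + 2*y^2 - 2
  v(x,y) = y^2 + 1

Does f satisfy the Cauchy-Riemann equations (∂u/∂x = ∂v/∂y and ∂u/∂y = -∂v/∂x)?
∂u/∂x = -4*x - y - 3
∂v/∂y = 2*y
∂u/∂y = -x + 4*y
∂v/∂x = 0
∂u/∂x ≠ ∂v/∂y and ∂u/∂y ≠ -∂v/∂x; the Cauchy-Riemann equations are not satisfied, so f is not analytic.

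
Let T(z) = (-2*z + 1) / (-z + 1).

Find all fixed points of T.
T(z) = z means -2*z + 1 = z*(-z + 1), i.e.
  -z^2 + 3*z - 1 = 0.
Discriminant: (3)^2 - 4*(-1)*(-1) = 5, so the roots are real.
  z = (-3 ± sqrt(5))/(2*(-1))
Fixed points: {3/2 - sqrt(5)/2, sqrt(5)/2 + 3/2}

Final answer: {3/2 - sqrt(5)/2, sqrt(5)/2 + 3/2}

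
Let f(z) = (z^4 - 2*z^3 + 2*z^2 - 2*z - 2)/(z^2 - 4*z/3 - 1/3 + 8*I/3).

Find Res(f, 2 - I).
-6/5 - 39*I/10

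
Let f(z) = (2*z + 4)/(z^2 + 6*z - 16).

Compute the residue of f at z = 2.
4/5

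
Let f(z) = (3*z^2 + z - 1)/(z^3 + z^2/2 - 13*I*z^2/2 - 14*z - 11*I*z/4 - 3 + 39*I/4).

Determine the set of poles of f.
The singularities of f are the zeros of the denominator. Factoring,
  z^3 + z^2/2 - 13*I*z^2/2 - 14*z - 11*I*z/4 - 3 + 39*I/4 = (z - 1/2 - 3*I)*(z + 1 - 2*I)*(z - 3*I/2)
so the candidates are z = 1/2 + 3*I, z = -1 + 2*I, z = 3*I/2.

Check the numerator P(z) = 3*z^2 + z - 1 at each one:
  P(1/2 + 3*I) = -107/4 + 12*I ≠ 0, so z = 1/2 + 3*I is a (simple) pole.
  P(-1 + 2*I) = -11 - 10*I ≠ 0, so z = -1 + 2*I is a (simple) pole.
  P(3*I/2) = -31/4 + 3*I/2 ≠ 0, so z = 3*I/2 is a (simple) pole.

Poles of f: {-1 + 2*I, 3*I/2, 1/2 + 3*I}

Final answer: {-1 + 2*I, 3*I/2, 1/2 + 3*I}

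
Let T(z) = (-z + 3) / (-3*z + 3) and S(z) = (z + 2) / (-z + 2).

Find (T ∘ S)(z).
(T ∘ S)(z) = T(S(z)) = ((-1)*S(z) + (3))/((-3)*S(z) + (3)). Multiply numerator and denominator by -z + 2:
  numerator:   (-1)*(z + 2) + (3)*(-z + 2) = -4*z + 4
  denominator: (-3)*(z + 2) + (3)*(-z + 2) = -6*z
(T ∘ S)(z) = (-4*z + 4)/(-6*z) = (2*z - 2)/(3*z)

Final answer: (2*z - 2)/(3*z)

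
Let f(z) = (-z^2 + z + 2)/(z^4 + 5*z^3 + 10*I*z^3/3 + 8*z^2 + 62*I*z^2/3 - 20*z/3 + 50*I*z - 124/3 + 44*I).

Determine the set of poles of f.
{-3 - I/3, -2 + 2*I, -1 - 2*I, 1 - 3*I}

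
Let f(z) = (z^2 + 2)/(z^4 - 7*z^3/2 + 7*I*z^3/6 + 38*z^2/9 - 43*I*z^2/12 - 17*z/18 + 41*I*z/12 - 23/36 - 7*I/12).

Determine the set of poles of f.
The singularities of f are the zeros of the denominator. Factoring,
  z^4 - 7*z^3/2 + 7*I*z^3/6 + 38*z^2/9 - 43*I*z^2/12 - 17*z/18 + 41*I*z/12 - 23/36 - 7*I/12 = (z + I/3)*(z - 1 + I)*(z - 3/2 - 2*I/3)*(z - 1 + I/2)
so the candidates are z = -I/3, z = 1 - I, z = 3/2 + 2*I/3, z = 1 - I/2.

Check the numerator P(z) = z^2 + 2 at each one:
  P(-I/3) = 17/9 ≠ 0, so z = -I/3 is a (simple) pole.
  P(1 - I) = 2 - 2*I ≠ 0, so z = 1 - I is a (simple) pole.
  P(3/2 + 2*I/3) = 137/36 + 2*I ≠ 0, so z = 3/2 + 2*I/3 is a (simple) pole.
  P(1 - I/2) = 11/4 - I ≠ 0, so z = 1 - I/2 is a (simple) pole.

Poles of f: {-I/3, 1 - I, 1 - I/2, 3/2 + 2*I/3}

Final answer: {-I/3, 1 - I, 1 - I/2, 3/2 + 2*I/3}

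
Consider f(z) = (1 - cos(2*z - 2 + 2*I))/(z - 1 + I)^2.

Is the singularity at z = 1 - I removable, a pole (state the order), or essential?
removable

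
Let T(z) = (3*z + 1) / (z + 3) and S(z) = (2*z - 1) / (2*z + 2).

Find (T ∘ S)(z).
(T ∘ S)(z) = T(S(z)) = ((3)*S(z) + (1))/((1)*S(z) + (3)). Multiply numerator and denominator by 2*z + 2:
  numerator:   (3)*(2*z - 1) + (1)*(2*z + 2) = 8*z - 1
  denominator: (1)*(2*z - 1) + (3)*(2*z + 2) = 8*z + 5
(T ∘ S)(z) = (8*z - 1)/(8*z + 5)

Final answer: (8*z - 1)/(8*z + 5)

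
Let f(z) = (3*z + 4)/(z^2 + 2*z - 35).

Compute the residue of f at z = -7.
17/12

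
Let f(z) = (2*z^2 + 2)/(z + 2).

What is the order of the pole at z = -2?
1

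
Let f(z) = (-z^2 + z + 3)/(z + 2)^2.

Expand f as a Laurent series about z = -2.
Put w = z - (-2), i.e. z = w - 2. The denominator is w^2, so it suffices to rewrite the numerator in powers of w.

P(z) = -z^2 + z + 3
P(w - 2) = -3 + 5*w - w^2

Dividing each term by w^2:
  f = -3/w^2 + 5/w - 1

Substituting back w = z + 2:
  f(z) = -3/(z + 2)^2 + 5/(z + 2) - 1

The series is finite because the numerator is a polynomial; the negative powers form the principal part, and the coefficient of 1/(z + 2) gives Res(f, -2) = 5.

Final answer: -3/(z + 2)^2 + 5/(z + 2) - 1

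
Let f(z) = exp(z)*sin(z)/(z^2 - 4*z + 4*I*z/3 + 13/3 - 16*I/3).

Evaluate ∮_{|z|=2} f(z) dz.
By the residue theorem, ∮_C f(z) dz = 2πi · (sum of the residues of f at the poles inside |z| = 2).

The denominator factors as (z - 3 - 2*I/3)*(z - 1 + 2*I), so the singularities of f are simple poles at z = 3 + 2*I/3, z = 1 - 2*I.
  |3 + 2*I/3|² = 85/9 > 4 = 2², so this pole is outside the contour.
  |1 - 2*I|² = 5 > 4 = 2², so this pole is outside the contour.

No pole lies inside the contour, so f is analytic on and inside C and the integral is 0 (Cauchy's theorem).

Final answer: 0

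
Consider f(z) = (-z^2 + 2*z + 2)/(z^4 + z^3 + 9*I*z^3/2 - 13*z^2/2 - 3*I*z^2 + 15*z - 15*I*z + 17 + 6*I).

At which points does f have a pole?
The singularities of f are the zeros of the denominator. Factoring,
  z^4 + z^3 + 9*I*z^3/2 - 13*z^2/2 - 3*I*z^2 + 15*z - 15*I*z + 17 + 6*I = (z - 2 - I)*(z + 1 + 3*I)*(z + 1 + 3*I/2)*(z + 1 + I)
so the candidates are z = 2 + I, z = -1 - 3*I, z = -1 - 3*I/2, z = -1 - I.

Check the numerator P(z) = -z^2 + 2*z + 2 at each one:
  P(2 + I) = 3 - 2*I ≠ 0, so z = 2 + I is a (simple) pole.
  P(-1 - 3*I) = 8 - 12*I ≠ 0, so z = -1 - 3*I is a (simple) pole.
  P(-1 - 3*I/2) = 5/4 - 6*I ≠ 0, so z = -1 - 3*I/2 is a (simple) pole.
  P(-1 - I) = -4*I ≠ 0, so z = -1 - I is a (simple) pole.

Poles of f: {-1 - 3*I, -1 - 3*I/2, -1 - I, 2 + I}

Final answer: {-1 - 3*I, -1 - 3*I/2, -1 - I, 2 + I}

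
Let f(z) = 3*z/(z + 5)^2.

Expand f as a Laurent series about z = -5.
-15/(z + 5)^2 + 3/(z + 5)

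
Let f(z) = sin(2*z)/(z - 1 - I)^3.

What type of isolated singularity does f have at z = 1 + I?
Write f(z) = g(z)/(z - 1 - I)^3 with g(z) = sin(2*z).
g is entire and g(1 + I) = sin(2 + 2*I) ≠ 0, so no factor of (z - 1 - I) cancels: the Laurent expansion of f about z = 1 + I starts at the power -3, i.e. lim_{z→z₀} (z - z₀)^3 f(z) = sin(2 + 2*I) is finite and nonzero.
So z = 1 + I is a pole of order 3.

Final answer: pole of order 3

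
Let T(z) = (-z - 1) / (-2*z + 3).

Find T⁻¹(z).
(3*z + 1)/(2*z - 1)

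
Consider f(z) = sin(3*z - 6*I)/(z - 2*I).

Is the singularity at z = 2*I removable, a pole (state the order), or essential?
Let u = z - 2*I. The argument of sin is 3*z - 6*I = 3u, so
  f = sin(3u)/u = ((3u) - (3u)^3/6 + ...)/u = 3 - (9/2)*u^2 + ...
The Laurent expansion about u = 0 has no negative powers; equivalently lim_{z→2*I} f(z) = 3 exists and is finite.
So the singularity is removable.

Final answer: removable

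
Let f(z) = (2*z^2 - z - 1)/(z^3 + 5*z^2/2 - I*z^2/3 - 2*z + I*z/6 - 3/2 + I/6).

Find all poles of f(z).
The singularities of f are the zeros of the denominator. Factoring,
  z^3 + 5*z^2/2 - I*z^2/3 - 2*z + I*z/6 - 3/2 + I/6 = (z + 1/2)*(z + 3 - I/3)*(z - 1)
so the candidates are z = -1/2, z = -3 + I/3, z = 1.

Check the numerator P(z) = 2*z^2 - z - 1 at each one:
  P(-1/2) = 0, so the factor (z + 1/2) cancels and z = -1/2 is only a removable singularity, not a pole.
  P(-3 + I/3) = 178/9 - 13*I/3 ≠ 0, so z = -3 + I/3 is a (simple) pole.
  P(1) = 0, so the factor (z - 1) cancels and z = 1 is only a removable singularity, not a pole.

Poles of f: {-3 + I/3}

Final answer: {-3 + I/3}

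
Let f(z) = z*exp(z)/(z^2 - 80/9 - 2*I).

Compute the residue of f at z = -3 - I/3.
Write f(z) = P(z)/Q(z) with P(z) = z*exp(z) and Q(z) = z^2 - 80/9 - 2*I.
The denominator factors as Q(z) = (z + 3 + I/3)*(z - 3 - I/3), so z = -3 - I/3 is a simple zero of Q and P is analytic there; z = -3 - I/3 is therefore a simple pole and
  Res(f, z₀) = P(z₀)/Q'(z₀).

Q'(z) = 2*z, so Q'(-3 - I/3) = -6 - 2*I/3.
P(-3 - I/3) = (-3 - I/3)*exp(-3 - I/3).

Res(f, -3 - I/3) = ((-3 - I/3)*exp(-3 - I/3))/(-6 - 2*I/3) = exp(-3 - I/3)/2

Final answer: exp(-3 - I/3)/2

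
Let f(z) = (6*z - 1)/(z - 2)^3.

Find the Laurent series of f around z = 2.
Put w = z - (2), i.e. z = w + 2. The denominator is w^3, so it suffices to rewrite the numerator in powers of w.

P(z) = 6*z - 1
P(w + 2) = 11 + 6*w

Dividing each term by w^3:
  f = 11/w^3 + 6/w^2

Substituting back w = z - 2:
  f(z) = 11/(z - 2)^3 + 6/(z - 2)^2

The series is finite because the numerator is a polynomial; the negative powers form the principal part.

Final answer: 11/(z - 2)^3 + 6/(z - 2)^2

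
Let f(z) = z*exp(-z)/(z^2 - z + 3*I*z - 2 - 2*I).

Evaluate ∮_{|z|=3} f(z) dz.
pi*(-2 + 2*I)*exp(2*I) + 2*pi*exp(-1 + I)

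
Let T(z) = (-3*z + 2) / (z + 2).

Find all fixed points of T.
{-sqrt(33)/2 - 5/2, -5/2 + sqrt(33)/2}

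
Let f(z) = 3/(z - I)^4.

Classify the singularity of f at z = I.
Write f(z) = g(z)/(z - I)^4 with g(z) = 3.
g is entire and g(I) = 3 ≠ 0, so no factor of (z - I) cancels: the Laurent expansion of f about z = I starts at the power -4, i.e. lim_{z→z₀} (z - z₀)^4 f(z) = 3 is finite and nonzero.
So z = I is a pole of order 4.

Final answer: pole of order 4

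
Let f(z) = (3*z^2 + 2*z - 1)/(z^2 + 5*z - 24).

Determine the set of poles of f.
{-8, 3}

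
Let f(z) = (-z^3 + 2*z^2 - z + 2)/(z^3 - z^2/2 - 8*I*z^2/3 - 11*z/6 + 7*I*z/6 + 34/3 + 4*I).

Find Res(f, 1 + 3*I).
48/65 - 114*I/65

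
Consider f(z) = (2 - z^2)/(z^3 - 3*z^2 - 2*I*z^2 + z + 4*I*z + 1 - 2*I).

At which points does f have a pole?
The singularities of f are the zeros of the denominator. Factoring,
  z^3 - 3*z^2 - 2*I*z^2 + z + 4*I*z + 1 - 2*I = (z - 1)*(z - I)*(z - 2 - I)
so the candidates are z = 1, z = I, z = 2 + I.

Check the numerator P(z) = 2 - z^2 at each one:
  P(1) = 1 ≠ 0, so z = 1 is a (simple) pole.
  P(I) = 3 ≠ 0, so z = I is a (simple) pole.
  P(2 + I) = -1 - 4*I ≠ 0, so z = 2 + I is a (simple) pole.

Poles of f: {I, 1, 2 + I}

Final answer: {I, 1, 2 + I}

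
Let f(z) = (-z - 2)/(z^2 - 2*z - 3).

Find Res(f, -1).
1/4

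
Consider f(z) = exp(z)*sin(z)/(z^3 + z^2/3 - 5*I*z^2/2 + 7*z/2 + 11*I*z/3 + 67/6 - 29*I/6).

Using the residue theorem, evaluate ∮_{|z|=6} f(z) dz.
By the residue theorem, ∮_C f(z) dz = 2πi · (sum of the residues of f at the poles inside |z| = 6).

The denominator factors as (z + 1 - 3*I/2)*(z - 1 + 2*I)*(z + 1/3 - 3*I), so the singularities of f are simple poles at z = -1 + 3*I/2, z = 1 - 2*I, z = -1/3 + 3*I.
  |-1 + 3*I/2|² = 13/4 < 36 = 6², so this pole is inside the contour.
  |1 - 2*I|² = 5 < 36 = 6², so this pole is inside the contour.
  |-1/3 + 3*I|² = 82/9 < 36 = 6², so this pole is inside the contour.

With P(z) = exp(z)*sin(z) and Q(z) = z^3 + z^2/3 - 5*I*z^2/2 + 7*z/2 + 11*I*z/3 + 67/6 - 29*I/6, each pole is simple, so Res(f, z₀) = P(z₀)/Q'(z₀) with Q'(z) = 3*z^2 + 2*z/3 - 5*I*z + 7/2 + 11*I/3.
  Res(f, -1 + 3*I/2) = P(-1 + 3*I/2)/Q'(-1 + 3*I/2) = (-exp(-1 + 3*I/2)*sin(1 - 3*I/2))/(79/12 + 2*I/3) = (-948/6305 + 96*I/6305)*exp(-1 + 3*I/2)*sin(1 - 3*I/2)
  Res(f, 1 - 2*I) = P(1 - 2*I)/Q'(1 - 2*I) = (exp(1 - 2*I)*sin(1 - 2*I))/(-89/6 - 44*I/3) = (-534/15665 + 528*I/15665)*exp(1 - 2*I)*sin(1 - 2*I)
  Res(f, -1/3 + 3*I) = P(-1/3 + 3*I)/Q'(-1/3 + 3*I) = (-exp(-1/3 + 3*I)*sin(1/3 - 3*I))/(-151/18 + 4*I/3) = (2718/23377 + 432*I/23377)*exp(-1/3 + 3*I)*sin(1/3 - 3*I)

Sum of residues inside C: (-948/6305 + 96*I/6305)*exp(-1 + 3*I/2)*sin(1 - 3*I/2) + (-534/15665 + 528*I/15665)*exp(1 - 2*I)*sin(1 - 2*I) + (2718/23377 + 432*I/23377)*exp(-1/3 + 3*I)*sin(1/3 - 3*I)
∮_C f(z) dz = 2πi · ((-948/6305 + 96*I/6305)*exp(-1 + 3*I/2)*sin(1 - 3*I/2) + (-534/15665 + 528*I/15665)*exp(1 - 2*I)*sin(1 - 2*I) + (2718/23377 + 432*I/23377)*exp(-1/3 + 3*I)*sin(1/3 - 3*I)) = pi*(-864/23377 + 5436*I/23377)*exp(-1/3 + 3*I)*sin(1/3 - 3*I) + pi*(-192/6305 - 1896*I/6305)*exp(-1 + 3*I/2)*sin(1 - 3*I/2) + pi*(-1056/15665 - 1068*I/15665)*exp(1 - 2*I)*sin(1 - 2*I)

Final answer: pi*(-864/23377 + 5436*I/23377)*exp(-1/3 + 3*I)*sin(1/3 - 3*I) + pi*(-192/6305 - 1896*I/6305)*exp(-1 + 3*I/2)*sin(1 - 3*I/2) + pi*(-1056/15665 - 1068*I/15665)*exp(1 - 2*I)*sin(1 - 2*I)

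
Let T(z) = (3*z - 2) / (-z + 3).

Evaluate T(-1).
-5/4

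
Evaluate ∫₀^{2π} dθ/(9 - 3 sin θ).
Call the integral J. The integrand is 2π-periodic and we integrate over a full period, so shifting θ does not change the value (θ → θ + π/2 turns sin θ into cos θ; θ → θ + π flips the sign of the trig term). Hence
  J = ∫₀^{2π} dθ/(9 + 3 cos θ).
Put z = e^{iθ}: then cos θ = (z + 1/z)/2, dθ = dz/(iz), and z runs once counterclockwise around |z| = 1:
  J = ∮_{|z|=1} 1/(9 + 3*(z + 1/z)/2) · dz/(iz) = (2/i) ∮_{|z|=1} dz/(3*z^2 + 18*z + 3).
The roots of 3*z^2 + 18*z + 3 are z = (-9 ± sqrt(9^2 - 3^2))/3, with sqrt(72) = 6*sqrt(2); their product is 1, so only z₊ = -3 + 2*sqrt(2) lies inside the unit circle (z₋ = -3 - 2*sqrt(2) lies outside).
z₊ is a simple zero of q(z) = 3*z^2 + 18*z + 3, so Res(1/q, z₊) = 1/q'(z₊) with q'(z) = 6*z + 18; and q'(z₊) = 3*(z₊ - z₋) = 12*sqrt(2).
Therefore J = (2/i) · 2πi · 1/(12*sqrt(2)) = 2*pi/(6*sqrt(2)) = sqrt(2)*pi/6

Final answer: sqrt(2)*pi/6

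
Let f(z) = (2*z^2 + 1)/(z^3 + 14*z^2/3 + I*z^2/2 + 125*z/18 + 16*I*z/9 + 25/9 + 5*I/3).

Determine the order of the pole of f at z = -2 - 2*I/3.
Factor the denominator:
  z^3 + 14*z^2/3 + I*z^2/2 + 125*z/18 + 16*I*z/9 + 25/9 + 5*I/3 = (z + 2 + 2*I/3)*(z + 2 - I/2)*(z + 2/3 + I/3)

The numerator P(z) = 2*z^2 + 1 has P(-2 - 2*I/3) = 73/9 + 16*I/3 ≠ 0, so no factor of (z + 2 + 2*I/3) cancels.
Near z = -2 - 2*I/3 we can therefore write f(z) = g(z)/(z + 2 + 2*I/3) with g analytic at -2 - 2*I/3 and g(-2 - 2*I/3) ≠ 0 (g is the numerator divided by the remaining denominator factors).

Hence z = -2 - 2*I/3 is a pole of order 1.

Final answer: 1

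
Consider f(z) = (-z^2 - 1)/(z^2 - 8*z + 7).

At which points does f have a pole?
The singularities of f are the zeros of the denominator. Factoring,
  z^2 - 8*z + 7 = (z - 7)*(z - 1)
so the candidates are z = 7, z = 1.

Check the numerator P(z) = -z^2 - 1 at each one:
  P(7) = -50 ≠ 0, so z = 7 is a (simple) pole.
  P(1) = -2 ≠ 0, so z = 1 is a (simple) pole.

Poles of f: {1, 7}

Final answer: {1, 7}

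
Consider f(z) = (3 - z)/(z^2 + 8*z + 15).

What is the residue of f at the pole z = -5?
Write f(z) = P(z)/Q(z) with P(z) = 3 - z and Q(z) = z^2 + 8*z + 15.
The denominator factors as Q(z) = (z + 5)*(z + 3), so z = -5 is a simple zero of Q and P is analytic there; z = -5 is therefore a simple pole and
  Res(f, z₀) = P(z₀)/Q'(z₀).

Q'(z) = 2*z + 8, so Q'(-5) = -2.
P(-5) = 8.

Res(f, -5) = (8)/(-2) = -4

Final answer: -4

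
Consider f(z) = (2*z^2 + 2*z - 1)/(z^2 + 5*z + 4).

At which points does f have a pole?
{-4, -1}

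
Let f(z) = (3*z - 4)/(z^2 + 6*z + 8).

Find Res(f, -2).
Write f(z) = P(z)/Q(z) with P(z) = 3*z - 4 and Q(z) = z^2 + 6*z + 8.
The denominator factors as Q(z) = (z + 2)*(z + 4), so z = -2 is a simple zero of Q and P is analytic there; z = -2 is therefore a simple pole and
  Res(f, z₀) = P(z₀)/Q'(z₀).

Q'(z) = 2*z + 6, so Q'(-2) = 2.
P(-2) = -10.

Res(f, -2) = (-10)/(2) = -5

Final answer: -5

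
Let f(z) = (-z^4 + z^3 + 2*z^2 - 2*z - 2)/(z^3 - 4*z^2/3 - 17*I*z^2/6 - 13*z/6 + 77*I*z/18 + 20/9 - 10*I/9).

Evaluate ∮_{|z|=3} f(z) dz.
By the residue theorem, ∮_C f(z) dz = 2πi · (sum of the residues of f at the poles inside |z| = 3).

The denominator factors as (z + 2/3 - 2*I)*(z - 1 - I/3)*(z - 1 - I/2), so the singularities of f are simple poles at z = -2/3 + 2*I, z = 1 + I/3, z = 1 + I/2.
  |-2/3 + 2*I|² = 40/9 < 9 = 3², so this pole is inside the contour.
  |1 + I/3|² = 10/9 < 9 = 3², so this pole is inside the contour.
  |1 + I/2|² = 5/4 < 9 = 3², so this pole is inside the contour.

With P(z) = -z^4 + z^3 + 2*z^2 - 2*z - 2 and Q(z) = z^3 - 4*z^2/3 - 17*I*z^2/6 - 13*z/6 + 77*I*z/18 + 20/9 - 10*I/9, each pole is simple, so Res(f, z₀) = P(z₀)/Q'(z₀) with Q'(z) = 3*z^2 - 8*z/3 - 17*I*z/3 - 13/6 + 77*I/18.
  Res(f, -2/3 + 2*I) = P(-2/3 + 2*I)/Q'(-2/3 + 2*I) = (-454/81 - 908*I/27)/(5/18 - 95*I/18) = 51302/8145 - 2270*I/1629
  Res(f, 1 + I/3) = P(1 + I/3)/Q'(1 + I/3) = (-154/81 + 4*I/9)/(-5/18 - 5*I/18) = 118/45 - 38*I/9
  Res(f, 1 + I/2) = P(1 + I/2)/Q'(1 + I/2) = (-29/16 + 7*I/8)/(1/4 + 5*I/18) = -1089/724 + 936*I/181

Sum of residues inside C: 89/12 - 4*I/9
∮_C f(z) dz = 2πi · (89/12 - 4*I/9) = pi*(8/9 + 89*I/6)

Final answer: pi*(8/9 + 89*I/6)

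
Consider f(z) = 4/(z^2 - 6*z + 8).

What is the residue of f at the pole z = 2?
-2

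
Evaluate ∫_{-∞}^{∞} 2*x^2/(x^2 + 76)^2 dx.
Let f(z) = 2*z^2/(z^2 + 76)^2. The denominator has no real zeros and deg Q - deg P = 2 ≥ 2, so the integral of f over the upper semicircle |z| = R tends to 0 as R → ∞. Closing the contour in the upper half-plane,
  ∫_{-∞}^{∞} f(x) dx = 2πi · Σ Res(f, z_k)  over the poles with Im z_k > 0.

Zeros of the denominator: z^2 + 76 = 0 gives z = ±2*sqrt(19)*I.
Upper half-plane: z = 2*sqrt(19)*I (a pole of order 2).

Write f(z) = g(z)/(z - 2*sqrt(19)*I)^2 with g(z) = 2*z^2/(z + 2*sqrt(19)*I)^2. For a double pole, Res(f, z₀) = g'(z₀):
  g'(z) = 8*sqrt(19)*I*z/(z + 2*sqrt(19)*I)^3
  Res(f, 2*sqrt(19)*I) = g'(2*sqrt(19)*I) = -sqrt(19)*I/76

∫_{-∞}^{∞} f(x) dx = 2πi · (-sqrt(19)*I/76) = sqrt(19)*pi/38

Final answer: sqrt(19)*pi/38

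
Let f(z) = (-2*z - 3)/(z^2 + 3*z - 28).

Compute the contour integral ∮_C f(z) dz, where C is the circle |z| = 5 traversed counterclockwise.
By the residue theorem, ∮_C f(z) dz = 2πi · (sum of the residues of f at the poles inside |z| = 5).

The denominator factors as (z - 4)*(z + 7), so the singularities of f are simple poles at z = 4, z = -7.
  |4|² = 16 < 25 = 5², so this pole is inside the contour.
  |-7|² = 49 > 25 = 5², so this pole is outside the contour.

With P(z) = -2*z - 3 and Q(z) = z^2 + 3*z - 28, each pole is simple, so Res(f, z₀) = P(z₀)/Q'(z₀) with Q'(z) = 2*z + 3.
  Res(f, 4) = P(4)/Q'(4) = (-11)/(11) = -1

∮_C f(z) dz = 2πi · (-1) = -2*I*pi

Final answer: -2*I*pi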